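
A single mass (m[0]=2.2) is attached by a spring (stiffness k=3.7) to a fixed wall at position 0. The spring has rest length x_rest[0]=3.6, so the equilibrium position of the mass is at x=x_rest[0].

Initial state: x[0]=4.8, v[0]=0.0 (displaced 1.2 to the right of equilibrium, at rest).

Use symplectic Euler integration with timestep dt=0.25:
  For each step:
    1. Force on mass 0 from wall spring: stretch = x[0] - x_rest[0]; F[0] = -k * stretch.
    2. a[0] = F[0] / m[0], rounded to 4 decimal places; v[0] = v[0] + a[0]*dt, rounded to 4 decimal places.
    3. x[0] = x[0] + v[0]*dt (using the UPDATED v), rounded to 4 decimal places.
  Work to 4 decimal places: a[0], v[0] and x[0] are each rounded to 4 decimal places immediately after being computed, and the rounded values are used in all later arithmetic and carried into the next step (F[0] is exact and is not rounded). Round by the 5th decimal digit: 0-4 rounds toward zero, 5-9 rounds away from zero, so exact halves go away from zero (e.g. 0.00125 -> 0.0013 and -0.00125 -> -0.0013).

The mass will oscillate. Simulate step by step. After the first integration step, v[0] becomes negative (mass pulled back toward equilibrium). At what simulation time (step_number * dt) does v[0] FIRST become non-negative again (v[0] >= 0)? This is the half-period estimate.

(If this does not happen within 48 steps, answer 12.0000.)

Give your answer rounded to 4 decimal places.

Answer: 2.5000

Derivation:
Step 0: x=[4.8000] v=[0.0000]
Step 1: x=[4.6739] v=[-0.5046]
Step 2: x=[4.4349] v=[-0.9561]
Step 3: x=[4.1081] v=[-1.3072]
Step 4: x=[3.7279] v=[-1.5208]
Step 5: x=[3.3343] v=[-1.5746]
Step 6: x=[2.9686] v=[-1.4629]
Step 7: x=[2.6693] v=[-1.1974]
Step 8: x=[2.4678] v=[-0.8061]
Step 9: x=[2.3853] v=[-0.3301]
Step 10: x=[2.4305] v=[0.1806]
First v>=0 after going negative at step 10, time=2.5000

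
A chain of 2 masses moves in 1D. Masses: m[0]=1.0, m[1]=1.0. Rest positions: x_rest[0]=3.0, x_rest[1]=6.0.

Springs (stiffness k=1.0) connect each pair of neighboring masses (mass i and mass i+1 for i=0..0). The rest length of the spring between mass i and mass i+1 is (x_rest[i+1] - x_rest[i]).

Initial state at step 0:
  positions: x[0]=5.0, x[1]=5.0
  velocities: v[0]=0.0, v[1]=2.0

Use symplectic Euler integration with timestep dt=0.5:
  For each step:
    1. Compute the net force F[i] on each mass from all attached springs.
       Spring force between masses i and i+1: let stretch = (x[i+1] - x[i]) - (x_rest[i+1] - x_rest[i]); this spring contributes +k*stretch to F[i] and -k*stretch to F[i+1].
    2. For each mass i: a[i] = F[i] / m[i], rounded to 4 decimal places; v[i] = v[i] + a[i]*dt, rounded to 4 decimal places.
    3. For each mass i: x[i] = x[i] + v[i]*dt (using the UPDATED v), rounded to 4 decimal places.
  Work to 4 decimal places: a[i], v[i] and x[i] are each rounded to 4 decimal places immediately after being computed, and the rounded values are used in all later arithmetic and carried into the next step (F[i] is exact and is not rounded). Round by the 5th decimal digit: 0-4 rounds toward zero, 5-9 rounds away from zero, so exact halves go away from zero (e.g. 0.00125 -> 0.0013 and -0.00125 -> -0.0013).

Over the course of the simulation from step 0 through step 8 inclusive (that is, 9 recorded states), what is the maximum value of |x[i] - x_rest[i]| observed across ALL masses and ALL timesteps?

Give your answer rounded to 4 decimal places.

Step 0: x=[5.0000 5.0000] v=[0.0000 2.0000]
Step 1: x=[4.2500 6.7500] v=[-1.5000 3.5000]
Step 2: x=[3.3750 8.6250] v=[-1.7500 3.7500]
Step 3: x=[3.0625 9.9375] v=[-0.6250 2.6250]
Step 4: x=[3.7188 10.2813] v=[1.3125 0.6875]
Step 5: x=[5.2657 9.7344] v=[3.0938 -1.0938]
Step 6: x=[7.1798 8.8203] v=[3.8282 -1.8282]
Step 7: x=[8.7541 8.2461] v=[3.1485 -1.1485]
Step 8: x=[9.4514 8.5489] v=[1.3945 0.6055]
Max displacement = 6.4514

Answer: 6.4514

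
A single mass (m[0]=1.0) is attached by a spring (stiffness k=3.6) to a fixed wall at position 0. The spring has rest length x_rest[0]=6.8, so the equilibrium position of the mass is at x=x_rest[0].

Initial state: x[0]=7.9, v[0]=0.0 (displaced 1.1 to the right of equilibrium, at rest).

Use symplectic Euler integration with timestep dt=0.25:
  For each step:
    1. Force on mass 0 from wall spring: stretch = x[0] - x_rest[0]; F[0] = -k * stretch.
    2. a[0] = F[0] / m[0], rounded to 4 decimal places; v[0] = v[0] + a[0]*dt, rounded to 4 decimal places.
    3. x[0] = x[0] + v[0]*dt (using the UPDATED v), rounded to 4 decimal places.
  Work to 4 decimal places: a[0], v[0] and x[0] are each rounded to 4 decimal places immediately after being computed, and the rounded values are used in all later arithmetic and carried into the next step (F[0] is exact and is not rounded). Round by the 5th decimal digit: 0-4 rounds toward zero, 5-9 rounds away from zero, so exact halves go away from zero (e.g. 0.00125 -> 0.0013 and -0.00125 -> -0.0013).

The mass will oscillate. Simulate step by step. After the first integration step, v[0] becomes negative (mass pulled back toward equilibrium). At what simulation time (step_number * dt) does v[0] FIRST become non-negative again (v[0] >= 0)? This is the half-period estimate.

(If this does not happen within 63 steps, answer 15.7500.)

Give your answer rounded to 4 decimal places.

Step 0: x=[7.9000] v=[0.0000]
Step 1: x=[7.6525] v=[-0.9900]
Step 2: x=[7.2132] v=[-1.7573]
Step 3: x=[6.6809] v=[-2.1292]
Step 4: x=[6.1754] v=[-2.0220]
Step 5: x=[5.8104] v=[-1.4599]
Step 6: x=[5.6681] v=[-0.5693]
Step 7: x=[5.7805] v=[0.4494]
First v>=0 after going negative at step 7, time=1.7500

Answer: 1.7500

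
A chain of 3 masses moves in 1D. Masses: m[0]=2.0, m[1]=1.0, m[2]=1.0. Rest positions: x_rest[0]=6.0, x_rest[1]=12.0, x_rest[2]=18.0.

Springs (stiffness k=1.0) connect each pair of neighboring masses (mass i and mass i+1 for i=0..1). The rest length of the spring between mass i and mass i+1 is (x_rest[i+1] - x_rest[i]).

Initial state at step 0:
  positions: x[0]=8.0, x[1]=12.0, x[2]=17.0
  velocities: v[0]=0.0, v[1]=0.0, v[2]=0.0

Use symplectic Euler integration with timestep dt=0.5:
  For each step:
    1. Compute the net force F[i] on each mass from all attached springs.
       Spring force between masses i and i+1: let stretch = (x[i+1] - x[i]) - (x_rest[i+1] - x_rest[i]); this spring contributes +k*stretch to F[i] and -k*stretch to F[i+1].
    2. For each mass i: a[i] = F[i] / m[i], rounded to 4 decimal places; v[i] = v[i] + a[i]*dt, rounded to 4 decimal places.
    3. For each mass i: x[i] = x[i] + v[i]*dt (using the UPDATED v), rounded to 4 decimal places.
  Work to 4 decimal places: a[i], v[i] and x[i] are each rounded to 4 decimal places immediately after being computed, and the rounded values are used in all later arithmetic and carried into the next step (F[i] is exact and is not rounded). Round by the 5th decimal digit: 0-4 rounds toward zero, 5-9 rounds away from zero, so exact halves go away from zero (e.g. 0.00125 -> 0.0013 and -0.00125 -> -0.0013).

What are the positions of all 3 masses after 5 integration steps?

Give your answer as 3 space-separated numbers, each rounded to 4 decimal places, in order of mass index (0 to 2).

Answer: 5.8874 13.1245 20.1012

Derivation:
Step 0: x=[8.0000 12.0000 17.0000] v=[0.0000 0.0000 0.0000]
Step 1: x=[7.7500 12.2500 17.2500] v=[-0.5000 0.5000 0.5000]
Step 2: x=[7.3125 12.6250 17.7500] v=[-0.8750 0.7500 1.0000]
Step 3: x=[6.7891 12.9532 18.4688] v=[-1.0469 0.6563 1.4375]
Step 4: x=[6.2862 13.1193 19.3087] v=[-1.0059 0.3321 1.6797]
Step 5: x=[5.8874 13.1245 20.1012] v=[-0.7976 0.0103 1.5850]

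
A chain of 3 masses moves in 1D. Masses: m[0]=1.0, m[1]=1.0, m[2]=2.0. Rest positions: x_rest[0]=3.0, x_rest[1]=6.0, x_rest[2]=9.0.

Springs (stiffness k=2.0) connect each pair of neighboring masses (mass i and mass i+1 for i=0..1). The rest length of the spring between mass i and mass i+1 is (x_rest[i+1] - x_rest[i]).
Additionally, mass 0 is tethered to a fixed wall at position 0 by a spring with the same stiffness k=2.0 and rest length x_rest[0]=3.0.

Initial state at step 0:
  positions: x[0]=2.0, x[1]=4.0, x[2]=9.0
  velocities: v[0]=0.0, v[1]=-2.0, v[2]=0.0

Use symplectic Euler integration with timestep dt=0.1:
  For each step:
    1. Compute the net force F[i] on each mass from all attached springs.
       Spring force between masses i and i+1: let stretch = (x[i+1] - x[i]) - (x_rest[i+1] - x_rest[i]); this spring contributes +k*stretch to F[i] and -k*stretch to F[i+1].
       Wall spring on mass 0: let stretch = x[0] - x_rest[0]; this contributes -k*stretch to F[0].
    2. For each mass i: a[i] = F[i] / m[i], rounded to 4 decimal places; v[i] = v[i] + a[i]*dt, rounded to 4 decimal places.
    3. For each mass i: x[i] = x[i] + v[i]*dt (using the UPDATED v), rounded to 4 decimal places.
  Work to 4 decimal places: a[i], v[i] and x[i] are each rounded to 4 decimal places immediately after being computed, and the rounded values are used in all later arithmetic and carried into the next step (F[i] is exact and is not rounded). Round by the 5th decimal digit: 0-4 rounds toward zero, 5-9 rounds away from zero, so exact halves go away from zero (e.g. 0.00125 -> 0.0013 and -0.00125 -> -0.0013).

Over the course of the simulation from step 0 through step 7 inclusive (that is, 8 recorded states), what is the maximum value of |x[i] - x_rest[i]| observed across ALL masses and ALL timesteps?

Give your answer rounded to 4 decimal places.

Step 0: x=[2.0000 4.0000 9.0000] v=[0.0000 -2.0000 0.0000]
Step 1: x=[2.0000 3.8600 8.9800] v=[0.0000 -1.4000 -0.2000]
Step 2: x=[1.9972 3.7852 8.9388] v=[-0.0280 -0.7480 -0.4120]
Step 3: x=[1.9902 3.7777 8.8761] v=[-0.0698 -0.0749 -0.6274]
Step 4: x=[1.9792 3.8364 8.7924] v=[-0.1103 0.5873 -0.8372]
Step 5: x=[1.9657 3.9571 8.6891] v=[-0.1347 1.2071 -1.0328]
Step 6: x=[1.9527 4.1326 8.5685] v=[-0.1296 1.7552 -1.2060]
Step 7: x=[1.9443 4.3532 8.4335] v=[-0.0842 2.2064 -1.3496]
Max displacement = 2.2223

Answer: 2.2223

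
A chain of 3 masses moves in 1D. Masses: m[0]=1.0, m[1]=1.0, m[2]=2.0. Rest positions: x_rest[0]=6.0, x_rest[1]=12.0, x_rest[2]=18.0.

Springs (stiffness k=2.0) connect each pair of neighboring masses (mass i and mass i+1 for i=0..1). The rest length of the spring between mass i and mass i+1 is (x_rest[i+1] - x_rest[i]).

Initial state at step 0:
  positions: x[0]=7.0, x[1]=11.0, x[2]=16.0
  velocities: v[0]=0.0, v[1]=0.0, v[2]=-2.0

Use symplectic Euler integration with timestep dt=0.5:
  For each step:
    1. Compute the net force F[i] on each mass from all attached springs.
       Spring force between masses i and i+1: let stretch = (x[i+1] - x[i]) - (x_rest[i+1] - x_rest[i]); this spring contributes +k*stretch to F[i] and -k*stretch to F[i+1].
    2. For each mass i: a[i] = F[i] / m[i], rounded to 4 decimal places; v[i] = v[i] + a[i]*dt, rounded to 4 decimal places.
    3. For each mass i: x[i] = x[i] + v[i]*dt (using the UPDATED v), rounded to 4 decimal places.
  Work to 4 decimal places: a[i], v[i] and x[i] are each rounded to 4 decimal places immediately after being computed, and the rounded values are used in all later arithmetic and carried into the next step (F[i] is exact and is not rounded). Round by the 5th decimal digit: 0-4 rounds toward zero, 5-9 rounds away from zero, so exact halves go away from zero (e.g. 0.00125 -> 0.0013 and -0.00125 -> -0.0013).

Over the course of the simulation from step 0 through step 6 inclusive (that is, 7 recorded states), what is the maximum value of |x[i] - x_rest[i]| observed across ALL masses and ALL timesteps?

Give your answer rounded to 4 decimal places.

Answer: 6.1063

Derivation:
Step 0: x=[7.0000 11.0000 16.0000] v=[0.0000 0.0000 -2.0000]
Step 1: x=[6.0000 11.5000 15.2500] v=[-2.0000 1.0000 -1.5000]
Step 2: x=[4.7500 11.1250 15.0625] v=[-2.5000 -0.7500 -0.3750]
Step 3: x=[3.6875 9.5313 15.3907] v=[-2.1250 -3.1875 0.6563]
Step 4: x=[2.5469 7.9454 15.7540] v=[-2.2812 -3.1719 0.7266]
Step 5: x=[1.1056 7.5645 15.6652] v=[-2.8827 -0.7618 -0.1777]
Step 6: x=[-0.1063 8.0045 15.0512] v=[-2.4238 0.8800 -1.2281]
Max displacement = 6.1063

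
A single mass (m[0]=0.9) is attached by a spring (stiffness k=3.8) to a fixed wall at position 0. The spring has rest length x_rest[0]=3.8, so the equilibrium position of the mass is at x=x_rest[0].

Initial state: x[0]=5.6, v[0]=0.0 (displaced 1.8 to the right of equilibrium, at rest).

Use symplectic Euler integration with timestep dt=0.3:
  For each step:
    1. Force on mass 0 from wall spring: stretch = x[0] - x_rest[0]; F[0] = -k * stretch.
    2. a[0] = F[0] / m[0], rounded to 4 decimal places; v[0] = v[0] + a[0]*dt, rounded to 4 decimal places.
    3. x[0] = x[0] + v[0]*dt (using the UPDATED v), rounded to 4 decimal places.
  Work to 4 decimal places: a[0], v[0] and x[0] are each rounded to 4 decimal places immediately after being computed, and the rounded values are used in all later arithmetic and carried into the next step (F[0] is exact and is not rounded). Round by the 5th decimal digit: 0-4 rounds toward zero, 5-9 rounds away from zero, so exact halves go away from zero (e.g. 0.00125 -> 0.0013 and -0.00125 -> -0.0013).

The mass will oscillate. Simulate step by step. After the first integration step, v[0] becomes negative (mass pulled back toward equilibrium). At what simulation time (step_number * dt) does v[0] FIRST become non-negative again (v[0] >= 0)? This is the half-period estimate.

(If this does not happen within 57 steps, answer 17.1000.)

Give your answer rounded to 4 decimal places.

Answer: 1.8000

Derivation:
Step 0: x=[5.6000] v=[0.0000]
Step 1: x=[4.9160] v=[-2.2800]
Step 2: x=[3.8079] v=[-3.6936]
Step 3: x=[2.6968] v=[-3.7036]
Step 4: x=[2.0049] v=[-2.3062]
Step 5: x=[1.9952] v=[-0.0324]
Step 6: x=[2.6713] v=[2.2537]
First v>=0 after going negative at step 6, time=1.8000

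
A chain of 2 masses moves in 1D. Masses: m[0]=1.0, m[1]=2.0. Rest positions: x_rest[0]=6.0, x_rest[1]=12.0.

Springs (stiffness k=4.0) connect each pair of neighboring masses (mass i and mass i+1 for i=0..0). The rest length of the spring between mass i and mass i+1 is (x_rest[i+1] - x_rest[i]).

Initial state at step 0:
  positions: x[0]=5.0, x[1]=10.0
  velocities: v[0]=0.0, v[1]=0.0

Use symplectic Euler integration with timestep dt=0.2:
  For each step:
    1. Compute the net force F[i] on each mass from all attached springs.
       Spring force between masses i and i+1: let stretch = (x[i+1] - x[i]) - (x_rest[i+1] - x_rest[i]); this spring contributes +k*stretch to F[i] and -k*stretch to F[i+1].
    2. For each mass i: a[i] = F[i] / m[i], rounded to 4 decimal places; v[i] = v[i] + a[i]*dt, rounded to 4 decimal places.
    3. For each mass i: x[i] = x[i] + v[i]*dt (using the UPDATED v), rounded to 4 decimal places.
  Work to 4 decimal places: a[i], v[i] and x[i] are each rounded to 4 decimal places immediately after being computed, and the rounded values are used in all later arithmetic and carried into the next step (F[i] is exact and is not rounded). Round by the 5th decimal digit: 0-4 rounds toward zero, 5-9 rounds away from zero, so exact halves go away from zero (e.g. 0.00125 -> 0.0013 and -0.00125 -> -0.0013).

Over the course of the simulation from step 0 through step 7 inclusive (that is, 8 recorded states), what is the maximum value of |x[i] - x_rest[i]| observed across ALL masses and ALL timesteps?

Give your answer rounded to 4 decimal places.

Answer: 2.3524

Derivation:
Step 0: x=[5.0000 10.0000] v=[0.0000 0.0000]
Step 1: x=[4.8400 10.0800] v=[-0.8000 0.4000]
Step 2: x=[4.5584 10.2208] v=[-1.4080 0.7040]
Step 3: x=[4.2228 10.3886] v=[-1.6781 0.8390]
Step 4: x=[3.9137 10.5431] v=[-1.5455 0.7727]
Step 5: x=[3.7053 10.6473] v=[-1.0420 0.5209]
Step 6: x=[3.6476 10.6761] v=[-0.2884 0.1441]
Step 7: x=[3.7545 10.6226] v=[0.5344 -0.2673]
Max displacement = 2.3524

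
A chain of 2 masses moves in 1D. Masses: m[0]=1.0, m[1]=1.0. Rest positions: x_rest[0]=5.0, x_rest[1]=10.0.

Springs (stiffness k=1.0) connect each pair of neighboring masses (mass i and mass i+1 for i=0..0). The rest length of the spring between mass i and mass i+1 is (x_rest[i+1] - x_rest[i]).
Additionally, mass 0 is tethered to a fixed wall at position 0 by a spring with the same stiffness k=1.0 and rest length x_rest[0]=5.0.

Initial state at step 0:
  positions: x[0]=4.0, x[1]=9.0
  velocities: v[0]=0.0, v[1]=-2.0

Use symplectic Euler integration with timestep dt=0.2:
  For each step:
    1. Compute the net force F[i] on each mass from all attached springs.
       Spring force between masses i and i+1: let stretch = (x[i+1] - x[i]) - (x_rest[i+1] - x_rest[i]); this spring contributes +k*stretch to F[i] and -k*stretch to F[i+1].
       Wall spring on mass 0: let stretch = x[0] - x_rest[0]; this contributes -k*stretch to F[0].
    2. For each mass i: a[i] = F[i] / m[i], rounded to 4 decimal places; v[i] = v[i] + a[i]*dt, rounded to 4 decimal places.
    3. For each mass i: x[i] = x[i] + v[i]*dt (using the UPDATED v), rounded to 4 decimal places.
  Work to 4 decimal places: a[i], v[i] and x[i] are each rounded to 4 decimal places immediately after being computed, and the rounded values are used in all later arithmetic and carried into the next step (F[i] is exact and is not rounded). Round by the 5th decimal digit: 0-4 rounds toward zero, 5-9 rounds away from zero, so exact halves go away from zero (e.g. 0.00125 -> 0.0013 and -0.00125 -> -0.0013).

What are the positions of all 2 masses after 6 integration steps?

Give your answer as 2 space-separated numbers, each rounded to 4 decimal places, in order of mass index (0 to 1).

Step 0: x=[4.0000 9.0000] v=[0.0000 -2.0000]
Step 1: x=[4.0400 8.6000] v=[0.2000 -2.0000]
Step 2: x=[4.1008 8.2176] v=[0.3040 -1.9120]
Step 3: x=[4.1622 7.8705] v=[0.3072 -1.7354]
Step 4: x=[4.2055 7.5751] v=[0.2164 -1.4771]
Step 5: x=[4.2153 7.3449] v=[0.0492 -1.1510]
Step 6: x=[4.1817 7.1895] v=[-0.1679 -0.7769]

Answer: 4.1817 7.1895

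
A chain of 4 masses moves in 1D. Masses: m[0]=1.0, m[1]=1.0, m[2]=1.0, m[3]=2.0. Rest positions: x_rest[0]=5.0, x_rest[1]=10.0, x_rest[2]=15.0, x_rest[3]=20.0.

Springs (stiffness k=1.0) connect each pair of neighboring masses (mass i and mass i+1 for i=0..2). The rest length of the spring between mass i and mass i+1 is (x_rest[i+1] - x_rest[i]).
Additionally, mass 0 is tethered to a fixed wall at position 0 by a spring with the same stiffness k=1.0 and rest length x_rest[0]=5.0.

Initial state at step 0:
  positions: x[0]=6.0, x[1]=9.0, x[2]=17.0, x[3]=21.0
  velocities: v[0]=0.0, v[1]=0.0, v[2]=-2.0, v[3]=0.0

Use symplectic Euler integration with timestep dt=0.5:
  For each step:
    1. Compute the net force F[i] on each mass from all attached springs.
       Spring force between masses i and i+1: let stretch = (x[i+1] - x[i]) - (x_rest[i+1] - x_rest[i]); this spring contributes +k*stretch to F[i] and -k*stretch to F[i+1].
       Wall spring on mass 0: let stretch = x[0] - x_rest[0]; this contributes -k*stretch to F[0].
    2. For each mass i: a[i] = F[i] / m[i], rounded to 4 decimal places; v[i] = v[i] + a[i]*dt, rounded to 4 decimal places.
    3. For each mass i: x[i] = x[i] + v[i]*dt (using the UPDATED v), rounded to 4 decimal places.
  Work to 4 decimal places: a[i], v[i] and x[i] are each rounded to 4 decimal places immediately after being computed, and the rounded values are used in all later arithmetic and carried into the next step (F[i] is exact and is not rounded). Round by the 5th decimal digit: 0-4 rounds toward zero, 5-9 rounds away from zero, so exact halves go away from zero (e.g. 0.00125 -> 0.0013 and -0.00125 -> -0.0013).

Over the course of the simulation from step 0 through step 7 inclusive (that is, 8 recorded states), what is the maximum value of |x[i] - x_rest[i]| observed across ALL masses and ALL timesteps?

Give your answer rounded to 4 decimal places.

Step 0: x=[6.0000 9.0000 17.0000 21.0000] v=[0.0000 0.0000 -2.0000 0.0000]
Step 1: x=[5.2500 10.2500 15.0000 21.1250] v=[-1.5000 2.5000 -4.0000 0.2500]
Step 2: x=[4.4375 11.4375 13.3438 21.1094] v=[-1.6250 2.3750 -3.3125 -0.0313]
Step 3: x=[4.2656 11.3516 13.1524 20.7481] v=[-0.3438 -0.1719 -0.3829 -0.7227]
Step 4: x=[4.7988 9.9444 14.4097 20.0623] v=[1.0664 -2.8145 2.5146 -1.3717]
Step 5: x=[5.4187 8.3671 15.9639 19.2949] v=[1.2398 -3.1547 3.1083 -1.5349]
Step 6: x=[5.4211 7.9519 16.4516 18.7361] v=[0.0047 -0.8305 0.9754 -1.1177]
Step 7: x=[4.7009 9.0289 15.3855 18.5167] v=[-1.4405 2.1540 -2.1322 -0.4388]
Max displacement = 2.0481

Answer: 2.0481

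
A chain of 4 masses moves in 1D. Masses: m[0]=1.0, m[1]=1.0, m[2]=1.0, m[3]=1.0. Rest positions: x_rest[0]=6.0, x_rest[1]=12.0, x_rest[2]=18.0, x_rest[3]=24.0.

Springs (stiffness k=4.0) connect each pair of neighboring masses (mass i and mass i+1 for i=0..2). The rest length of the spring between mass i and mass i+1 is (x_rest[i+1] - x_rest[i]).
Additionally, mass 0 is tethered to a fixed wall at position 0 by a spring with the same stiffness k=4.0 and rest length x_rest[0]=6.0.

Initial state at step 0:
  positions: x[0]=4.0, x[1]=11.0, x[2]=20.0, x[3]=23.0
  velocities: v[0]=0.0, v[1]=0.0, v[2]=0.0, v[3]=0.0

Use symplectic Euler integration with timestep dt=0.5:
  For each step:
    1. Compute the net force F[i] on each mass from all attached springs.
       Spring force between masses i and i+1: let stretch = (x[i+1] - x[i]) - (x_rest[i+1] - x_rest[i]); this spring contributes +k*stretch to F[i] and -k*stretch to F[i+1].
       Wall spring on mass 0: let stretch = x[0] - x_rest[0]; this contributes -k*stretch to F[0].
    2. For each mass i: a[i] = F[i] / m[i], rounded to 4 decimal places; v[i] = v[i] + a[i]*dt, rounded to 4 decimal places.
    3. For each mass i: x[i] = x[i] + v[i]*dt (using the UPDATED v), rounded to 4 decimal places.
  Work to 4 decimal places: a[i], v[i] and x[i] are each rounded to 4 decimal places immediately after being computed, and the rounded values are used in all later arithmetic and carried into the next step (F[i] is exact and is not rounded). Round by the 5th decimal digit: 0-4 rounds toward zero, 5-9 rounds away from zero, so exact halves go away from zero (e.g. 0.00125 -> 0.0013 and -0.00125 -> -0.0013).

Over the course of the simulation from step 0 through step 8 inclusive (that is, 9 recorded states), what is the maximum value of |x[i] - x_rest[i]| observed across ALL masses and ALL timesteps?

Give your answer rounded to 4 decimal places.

Step 0: x=[4.0000 11.0000 20.0000 23.0000] v=[0.0000 0.0000 0.0000 0.0000]
Step 1: x=[7.0000 13.0000 14.0000 26.0000] v=[6.0000 4.0000 -12.0000 6.0000]
Step 2: x=[9.0000 10.0000 19.0000 23.0000] v=[4.0000 -6.0000 10.0000 -6.0000]
Step 3: x=[3.0000 15.0000 19.0000 22.0000] v=[-12.0000 10.0000 0.0000 -2.0000]
Step 4: x=[6.0000 12.0000 18.0000 24.0000] v=[6.0000 -6.0000 -2.0000 4.0000]
Step 5: x=[9.0000 9.0000 17.0000 26.0000] v=[6.0000 -6.0000 -2.0000 4.0000]
Step 6: x=[3.0000 14.0000 17.0000 25.0000] v=[-12.0000 10.0000 0.0000 -2.0000]
Step 7: x=[5.0000 11.0000 22.0000 22.0000] v=[4.0000 -6.0000 10.0000 -6.0000]
Step 8: x=[8.0000 13.0000 16.0000 25.0000] v=[6.0000 4.0000 -12.0000 6.0000]
Max displacement = 4.0000

Answer: 4.0000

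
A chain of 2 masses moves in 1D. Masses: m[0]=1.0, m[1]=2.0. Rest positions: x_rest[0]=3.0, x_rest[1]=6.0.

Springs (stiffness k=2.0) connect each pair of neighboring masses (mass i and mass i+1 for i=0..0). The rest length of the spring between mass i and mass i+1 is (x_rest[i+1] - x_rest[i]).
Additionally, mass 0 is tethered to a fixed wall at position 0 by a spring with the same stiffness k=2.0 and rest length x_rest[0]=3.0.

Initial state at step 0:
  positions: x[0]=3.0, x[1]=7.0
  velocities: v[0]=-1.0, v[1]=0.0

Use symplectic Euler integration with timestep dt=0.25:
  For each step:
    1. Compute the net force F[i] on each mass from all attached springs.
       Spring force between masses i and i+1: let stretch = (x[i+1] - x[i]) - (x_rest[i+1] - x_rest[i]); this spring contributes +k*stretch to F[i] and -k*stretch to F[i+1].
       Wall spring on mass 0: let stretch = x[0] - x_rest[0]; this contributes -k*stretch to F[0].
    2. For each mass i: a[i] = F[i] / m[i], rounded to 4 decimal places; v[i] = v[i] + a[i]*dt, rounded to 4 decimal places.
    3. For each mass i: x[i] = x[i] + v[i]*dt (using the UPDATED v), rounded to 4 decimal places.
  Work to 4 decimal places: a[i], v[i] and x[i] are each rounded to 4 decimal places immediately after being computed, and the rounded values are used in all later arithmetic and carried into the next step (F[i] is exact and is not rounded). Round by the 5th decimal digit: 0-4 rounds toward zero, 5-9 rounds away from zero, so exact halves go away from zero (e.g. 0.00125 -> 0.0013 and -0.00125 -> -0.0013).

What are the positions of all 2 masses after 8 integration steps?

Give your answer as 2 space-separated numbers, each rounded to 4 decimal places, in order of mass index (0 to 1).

Answer: 3.3261 5.6577

Derivation:
Step 0: x=[3.0000 7.0000] v=[-1.0000 0.0000]
Step 1: x=[2.8750 6.9375] v=[-0.5000 -0.2500]
Step 2: x=[2.8985 6.8086] v=[0.0938 -0.5156]
Step 3: x=[3.0484 6.6228] v=[0.5996 -0.7431]
Step 4: x=[3.2641 6.4011] v=[0.8626 -0.8867]
Step 5: x=[3.4639 6.1709] v=[0.7991 -0.9210]
Step 6: x=[3.5691 5.9590] v=[0.4207 -0.8478]
Step 7: x=[3.5269 5.7852] v=[-0.1689 -0.6953]
Step 8: x=[3.3261 5.6577] v=[-0.8032 -0.5099]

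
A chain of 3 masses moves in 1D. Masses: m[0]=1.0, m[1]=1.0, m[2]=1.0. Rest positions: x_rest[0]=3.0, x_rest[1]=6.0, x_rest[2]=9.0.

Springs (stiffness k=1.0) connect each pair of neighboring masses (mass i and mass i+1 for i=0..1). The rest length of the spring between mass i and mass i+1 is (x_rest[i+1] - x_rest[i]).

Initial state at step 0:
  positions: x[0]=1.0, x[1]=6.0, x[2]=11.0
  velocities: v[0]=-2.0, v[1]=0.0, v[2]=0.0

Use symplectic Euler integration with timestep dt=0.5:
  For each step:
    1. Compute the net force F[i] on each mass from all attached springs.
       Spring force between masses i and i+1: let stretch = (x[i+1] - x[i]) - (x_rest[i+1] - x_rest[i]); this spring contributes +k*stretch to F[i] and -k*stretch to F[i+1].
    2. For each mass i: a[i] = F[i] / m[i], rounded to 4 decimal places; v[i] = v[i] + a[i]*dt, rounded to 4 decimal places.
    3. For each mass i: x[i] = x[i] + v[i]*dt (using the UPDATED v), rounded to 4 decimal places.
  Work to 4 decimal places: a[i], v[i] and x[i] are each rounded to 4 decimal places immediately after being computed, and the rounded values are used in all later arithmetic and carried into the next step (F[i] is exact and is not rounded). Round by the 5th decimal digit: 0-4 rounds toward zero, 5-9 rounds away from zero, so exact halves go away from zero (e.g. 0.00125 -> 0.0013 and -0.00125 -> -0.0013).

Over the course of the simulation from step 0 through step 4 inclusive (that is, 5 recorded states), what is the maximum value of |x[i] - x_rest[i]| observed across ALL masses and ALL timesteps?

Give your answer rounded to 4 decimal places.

Step 0: x=[1.0000 6.0000 11.0000] v=[-2.0000 0.0000 0.0000]
Step 1: x=[0.5000 6.0000 10.5000] v=[-1.0000 0.0000 -1.0000]
Step 2: x=[0.6250 5.7500 9.6250] v=[0.2500 -0.5000 -1.7500]
Step 3: x=[1.2813 5.1875 8.5313] v=[1.3125 -1.1250 -2.1875]
Step 4: x=[2.1641 4.4844 7.3516] v=[1.7656 -1.4062 -2.3594]
Max displacement = 2.5000

Answer: 2.5000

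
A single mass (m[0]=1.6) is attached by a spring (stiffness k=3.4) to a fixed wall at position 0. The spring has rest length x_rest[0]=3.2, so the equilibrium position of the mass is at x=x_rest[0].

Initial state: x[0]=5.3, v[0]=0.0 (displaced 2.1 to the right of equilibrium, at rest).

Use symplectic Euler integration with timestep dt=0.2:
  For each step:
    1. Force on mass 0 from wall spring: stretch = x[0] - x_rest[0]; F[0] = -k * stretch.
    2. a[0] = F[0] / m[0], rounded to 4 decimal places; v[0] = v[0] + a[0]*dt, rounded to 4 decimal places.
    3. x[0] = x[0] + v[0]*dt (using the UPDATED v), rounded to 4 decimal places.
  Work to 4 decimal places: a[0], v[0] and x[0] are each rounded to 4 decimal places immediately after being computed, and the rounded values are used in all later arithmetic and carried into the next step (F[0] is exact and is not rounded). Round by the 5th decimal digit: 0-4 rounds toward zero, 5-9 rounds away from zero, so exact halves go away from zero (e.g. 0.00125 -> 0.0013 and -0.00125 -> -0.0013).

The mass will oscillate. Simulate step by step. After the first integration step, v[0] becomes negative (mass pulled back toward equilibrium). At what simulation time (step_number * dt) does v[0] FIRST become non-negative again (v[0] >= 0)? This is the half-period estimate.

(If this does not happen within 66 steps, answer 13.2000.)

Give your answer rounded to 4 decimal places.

Step 0: x=[5.3000] v=[0.0000]
Step 1: x=[5.1215] v=[-0.8925]
Step 2: x=[4.7797] v=[-1.7091]
Step 3: x=[4.3036] v=[-2.3805]
Step 4: x=[3.7337] v=[-2.8495]
Step 5: x=[3.1184] v=[-3.0763]
Step 6: x=[2.5101] v=[-3.0416]
Step 7: x=[1.9604] v=[-2.7484]
Step 8: x=[1.5161] v=[-2.2216]
Step 9: x=[1.2149] v=[-1.5059]
Step 10: x=[1.0825] v=[-0.6622]
Step 11: x=[1.1300] v=[0.2377]
First v>=0 after going negative at step 11, time=2.2000

Answer: 2.2000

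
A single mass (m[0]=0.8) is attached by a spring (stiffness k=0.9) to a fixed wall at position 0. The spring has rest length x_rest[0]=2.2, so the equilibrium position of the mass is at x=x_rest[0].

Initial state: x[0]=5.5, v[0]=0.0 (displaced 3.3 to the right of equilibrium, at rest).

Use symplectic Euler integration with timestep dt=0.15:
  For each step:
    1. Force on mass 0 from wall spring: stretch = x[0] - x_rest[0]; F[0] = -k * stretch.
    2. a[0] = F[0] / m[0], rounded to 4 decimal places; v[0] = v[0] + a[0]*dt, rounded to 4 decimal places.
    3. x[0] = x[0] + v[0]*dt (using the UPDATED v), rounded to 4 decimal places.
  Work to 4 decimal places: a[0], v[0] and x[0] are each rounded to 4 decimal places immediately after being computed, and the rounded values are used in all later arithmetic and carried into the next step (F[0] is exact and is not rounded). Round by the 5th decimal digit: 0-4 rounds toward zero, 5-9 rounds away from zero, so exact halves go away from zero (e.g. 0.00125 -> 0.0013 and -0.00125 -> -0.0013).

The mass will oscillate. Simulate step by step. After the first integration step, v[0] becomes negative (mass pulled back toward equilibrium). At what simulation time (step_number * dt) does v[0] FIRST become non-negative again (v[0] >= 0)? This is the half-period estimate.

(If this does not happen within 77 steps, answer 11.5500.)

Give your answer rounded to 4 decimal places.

Answer: 3.0000

Derivation:
Step 0: x=[5.5000] v=[0.0000]
Step 1: x=[5.4165] v=[-0.5569]
Step 2: x=[5.2515] v=[-1.0997]
Step 3: x=[5.0093] v=[-1.6146]
Step 4: x=[4.6960] v=[-2.0887]
Step 5: x=[4.3195] v=[-2.5099]
Step 6: x=[3.8894] v=[-2.8676]
Step 7: x=[3.4165] v=[-3.1527]
Step 8: x=[2.9128] v=[-3.3580]
Step 9: x=[2.3911] v=[-3.4783]
Step 10: x=[1.8645] v=[-3.5106]
Step 11: x=[1.3464] v=[-3.4540]
Step 12: x=[0.8499] v=[-3.3100]
Step 13: x=[0.3876] v=[-3.0822]
Step 14: x=[-0.0289] v=[-2.7764]
Step 15: x=[-0.3889] v=[-2.4003]
Step 16: x=[-0.6834] v=[-1.9634]
Step 17: x=[-0.9049] v=[-1.4768]
Step 18: x=[-1.0478] v=[-0.9529]
Step 19: x=[-1.1085] v=[-0.4048]
Step 20: x=[-1.0855] v=[0.1535]
First v>=0 after going negative at step 20, time=3.0000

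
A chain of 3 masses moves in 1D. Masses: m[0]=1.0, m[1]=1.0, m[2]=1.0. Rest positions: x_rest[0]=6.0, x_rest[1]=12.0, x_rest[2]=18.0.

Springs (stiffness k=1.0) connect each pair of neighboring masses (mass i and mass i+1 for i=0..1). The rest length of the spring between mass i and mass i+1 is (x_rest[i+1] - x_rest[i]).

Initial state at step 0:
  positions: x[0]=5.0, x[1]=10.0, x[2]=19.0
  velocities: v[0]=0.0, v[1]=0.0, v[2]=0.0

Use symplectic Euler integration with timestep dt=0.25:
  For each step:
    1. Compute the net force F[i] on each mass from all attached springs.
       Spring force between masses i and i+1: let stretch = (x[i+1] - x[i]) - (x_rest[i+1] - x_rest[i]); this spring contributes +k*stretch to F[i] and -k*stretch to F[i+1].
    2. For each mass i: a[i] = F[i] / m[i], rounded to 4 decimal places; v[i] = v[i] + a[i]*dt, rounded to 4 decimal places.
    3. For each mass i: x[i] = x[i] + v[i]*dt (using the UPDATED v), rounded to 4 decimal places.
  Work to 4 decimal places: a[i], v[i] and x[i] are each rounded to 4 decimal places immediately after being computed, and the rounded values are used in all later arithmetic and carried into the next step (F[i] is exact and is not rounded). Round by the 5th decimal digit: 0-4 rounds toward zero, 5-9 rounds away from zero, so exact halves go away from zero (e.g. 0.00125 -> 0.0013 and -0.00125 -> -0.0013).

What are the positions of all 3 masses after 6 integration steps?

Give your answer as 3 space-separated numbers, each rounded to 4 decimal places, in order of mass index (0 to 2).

Answer: 4.7408 12.6363 16.6229

Derivation:
Step 0: x=[5.0000 10.0000 19.0000] v=[0.0000 0.0000 0.0000]
Step 1: x=[4.9375 10.2500 18.8125] v=[-0.2500 1.0000 -0.7500]
Step 2: x=[4.8320 10.7031 18.4649] v=[-0.4219 1.8125 -1.3906]
Step 3: x=[4.7185 11.2744 18.0071] v=[-0.4541 2.2852 -1.8311]
Step 4: x=[4.6397 11.8568 17.5035] v=[-0.3151 2.3294 -2.0143]
Step 5: x=[4.6370 12.3410 17.0220] v=[-0.0108 1.9368 -1.9260]
Step 6: x=[4.7408 12.6363 16.6229] v=[0.4152 1.1811 -1.5963]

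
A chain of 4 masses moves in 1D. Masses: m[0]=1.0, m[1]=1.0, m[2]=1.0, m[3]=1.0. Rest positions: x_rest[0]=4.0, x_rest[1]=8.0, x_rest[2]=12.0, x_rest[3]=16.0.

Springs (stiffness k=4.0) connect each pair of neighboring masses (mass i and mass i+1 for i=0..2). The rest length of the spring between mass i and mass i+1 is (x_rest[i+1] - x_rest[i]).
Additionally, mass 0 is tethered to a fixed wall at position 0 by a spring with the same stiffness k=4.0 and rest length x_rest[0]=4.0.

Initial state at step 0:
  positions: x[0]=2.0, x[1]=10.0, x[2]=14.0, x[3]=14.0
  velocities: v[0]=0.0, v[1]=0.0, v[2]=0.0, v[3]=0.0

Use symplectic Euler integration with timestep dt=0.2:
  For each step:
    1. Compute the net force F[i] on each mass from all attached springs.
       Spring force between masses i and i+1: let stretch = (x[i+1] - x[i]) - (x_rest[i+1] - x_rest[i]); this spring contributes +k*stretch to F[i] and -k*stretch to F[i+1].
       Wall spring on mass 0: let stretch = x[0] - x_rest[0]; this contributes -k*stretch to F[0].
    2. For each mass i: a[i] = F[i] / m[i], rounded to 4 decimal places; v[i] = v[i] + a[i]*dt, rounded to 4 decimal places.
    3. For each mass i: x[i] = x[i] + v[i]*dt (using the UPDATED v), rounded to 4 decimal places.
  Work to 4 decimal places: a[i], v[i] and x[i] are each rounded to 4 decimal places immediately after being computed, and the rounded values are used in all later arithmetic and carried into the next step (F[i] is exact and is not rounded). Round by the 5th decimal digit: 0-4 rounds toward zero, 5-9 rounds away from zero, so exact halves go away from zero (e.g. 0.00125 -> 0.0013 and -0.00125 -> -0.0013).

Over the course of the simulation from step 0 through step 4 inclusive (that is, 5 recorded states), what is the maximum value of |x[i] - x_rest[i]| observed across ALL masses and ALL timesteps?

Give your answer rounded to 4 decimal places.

Step 0: x=[2.0000 10.0000 14.0000 14.0000] v=[0.0000 0.0000 0.0000 0.0000]
Step 1: x=[2.9600 9.3600 13.3600 14.6400] v=[4.8000 -3.2000 -3.2000 3.2000]
Step 2: x=[4.4704 8.3360 12.2848 15.7152] v=[7.5520 -5.1200 -5.3760 5.3760]
Step 3: x=[5.8840 7.3253 11.1267 16.8815] v=[7.0682 -5.0534 -5.7907 5.8317]
Step 4: x=[6.5868 6.6922 10.2811 17.7671] v=[3.5140 -3.1653 -4.2280 4.4279]
Max displacement = 2.5868

Answer: 2.5868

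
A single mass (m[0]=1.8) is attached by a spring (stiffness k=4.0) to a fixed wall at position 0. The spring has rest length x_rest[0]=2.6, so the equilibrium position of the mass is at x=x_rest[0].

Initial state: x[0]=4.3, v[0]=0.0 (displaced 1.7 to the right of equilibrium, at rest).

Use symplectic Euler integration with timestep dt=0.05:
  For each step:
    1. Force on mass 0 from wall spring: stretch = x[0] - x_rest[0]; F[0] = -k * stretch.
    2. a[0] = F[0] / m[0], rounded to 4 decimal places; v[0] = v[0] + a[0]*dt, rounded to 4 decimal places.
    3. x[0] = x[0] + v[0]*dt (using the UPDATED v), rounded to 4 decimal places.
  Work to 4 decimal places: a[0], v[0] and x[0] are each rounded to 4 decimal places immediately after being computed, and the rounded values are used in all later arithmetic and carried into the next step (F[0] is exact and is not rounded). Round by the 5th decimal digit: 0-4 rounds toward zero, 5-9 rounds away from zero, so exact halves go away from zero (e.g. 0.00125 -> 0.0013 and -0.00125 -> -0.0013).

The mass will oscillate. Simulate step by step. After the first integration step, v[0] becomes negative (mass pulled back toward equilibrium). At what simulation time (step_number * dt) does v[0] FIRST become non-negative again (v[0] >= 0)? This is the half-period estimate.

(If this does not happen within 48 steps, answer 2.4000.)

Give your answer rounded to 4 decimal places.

Step 0: x=[4.3000] v=[0.0000]
Step 1: x=[4.2906] v=[-0.1889]
Step 2: x=[4.2718] v=[-0.3767]
Step 3: x=[4.2437] v=[-0.5625]
Step 4: x=[4.2064] v=[-0.7451]
Step 5: x=[4.1602] v=[-0.9236]
Step 6: x=[4.1054] v=[-1.0970]
Step 7: x=[4.0422] v=[-1.2643]
Step 8: x=[3.9710] v=[-1.4245]
Step 9: x=[3.8922] v=[-1.5768]
Step 10: x=[3.8062] v=[-1.7204]
Step 11: x=[3.7135] v=[-1.8544]
Step 12: x=[3.6146] v=[-1.9781]
Step 13: x=[3.5101] v=[-2.0908]
Step 14: x=[3.4005] v=[-2.1919]
Step 15: x=[3.2865] v=[-2.2808]
Step 16: x=[3.1686] v=[-2.3571]
Step 17: x=[3.0476] v=[-2.4203]
Step 18: x=[2.9241] v=[-2.4700]
Step 19: x=[2.7988] v=[-2.5060]
Step 20: x=[2.6724] v=[-2.5281]
Step 21: x=[2.5456] v=[-2.5361]
Step 22: x=[2.4191] v=[-2.5301]
Step 23: x=[2.2936] v=[-2.5100]
Step 24: x=[2.1698] v=[-2.4760]
Step 25: x=[2.0484] v=[-2.4282]
Step 26: x=[1.9301] v=[-2.3669]
Step 27: x=[1.8155] v=[-2.2925]
Step 28: x=[1.7052] v=[-2.2053]
Step 29: x=[1.5999] v=[-2.1059]
Step 30: x=[1.5002] v=[-1.9948]
Step 31: x=[1.4066] v=[-1.8726]
Step 32: x=[1.3196] v=[-1.7400]
Step 33: x=[1.2397] v=[-1.5977]
Step 34: x=[1.1674] v=[-1.4466]
Step 35: x=[1.1030] v=[-1.2874]
Step 36: x=[1.0469] v=[-1.1211]
Step 37: x=[0.9995] v=[-0.9485]
Step 38: x=[0.9610] v=[-0.7707]
Step 39: x=[0.9316] v=[-0.5886]
Step 40: x=[0.9114] v=[-0.4032]
Step 41: x=[0.9006] v=[-0.2156]
Step 42: x=[0.8993] v=[-0.0268]
Step 43: x=[0.9074] v=[0.1622]
First v>=0 after going negative at step 43, time=2.1500

Answer: 2.1500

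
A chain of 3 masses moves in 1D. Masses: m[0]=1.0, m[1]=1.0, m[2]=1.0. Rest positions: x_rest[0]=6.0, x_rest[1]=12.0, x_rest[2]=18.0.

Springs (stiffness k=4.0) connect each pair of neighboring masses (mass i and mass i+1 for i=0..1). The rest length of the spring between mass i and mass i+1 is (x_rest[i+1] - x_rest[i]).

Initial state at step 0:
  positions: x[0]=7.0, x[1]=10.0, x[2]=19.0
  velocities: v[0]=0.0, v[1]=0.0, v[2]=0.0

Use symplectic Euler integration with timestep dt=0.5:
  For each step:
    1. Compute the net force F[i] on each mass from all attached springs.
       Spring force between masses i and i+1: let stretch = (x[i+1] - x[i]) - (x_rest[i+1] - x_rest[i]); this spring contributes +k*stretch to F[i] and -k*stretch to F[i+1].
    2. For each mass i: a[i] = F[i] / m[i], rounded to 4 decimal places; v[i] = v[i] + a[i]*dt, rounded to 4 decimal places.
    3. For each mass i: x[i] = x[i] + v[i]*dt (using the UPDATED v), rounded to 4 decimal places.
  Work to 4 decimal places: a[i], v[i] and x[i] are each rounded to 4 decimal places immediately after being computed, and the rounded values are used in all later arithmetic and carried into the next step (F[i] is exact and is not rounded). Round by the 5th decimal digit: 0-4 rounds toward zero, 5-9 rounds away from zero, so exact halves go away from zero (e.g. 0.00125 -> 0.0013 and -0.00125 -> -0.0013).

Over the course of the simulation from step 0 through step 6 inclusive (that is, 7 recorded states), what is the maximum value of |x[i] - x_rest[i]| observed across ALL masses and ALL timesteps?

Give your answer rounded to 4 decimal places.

Answer: 4.0000

Derivation:
Step 0: x=[7.0000 10.0000 19.0000] v=[0.0000 0.0000 0.0000]
Step 1: x=[4.0000 16.0000 16.0000] v=[-6.0000 12.0000 -6.0000]
Step 2: x=[7.0000 10.0000 19.0000] v=[6.0000 -12.0000 6.0000]
Step 3: x=[7.0000 10.0000 19.0000] v=[0.0000 0.0000 0.0000]
Step 4: x=[4.0000 16.0000 16.0000] v=[-6.0000 12.0000 -6.0000]
Step 5: x=[7.0000 10.0000 19.0000] v=[6.0000 -12.0000 6.0000]
Step 6: x=[7.0000 10.0000 19.0000] v=[0.0000 0.0000 0.0000]
Max displacement = 4.0000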